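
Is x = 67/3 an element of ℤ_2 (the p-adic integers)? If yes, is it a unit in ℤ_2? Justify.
x ∈ ℤ_2^× (unit); v_2(x) = 0

ℤ_2 = {x ∈ ℚ_2 : v_2(x) ≥ 0} and ℤ_2^× = {x ∈ ℤ_2 : v_2(x) = 0}. Here v_2(67/3) = v_2(num) − v_2(den) = 0; compare against these criteria.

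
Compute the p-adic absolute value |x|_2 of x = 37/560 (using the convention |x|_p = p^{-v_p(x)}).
|37/560|_2 = 16

Step 1 — compute v_2(x) by factoring powers of 2 out of the numerator and denominator: v_2(37/560) = -4. Step 2 — apply |x|_p = p^{-v_p(x)} = 2^{4} = 16.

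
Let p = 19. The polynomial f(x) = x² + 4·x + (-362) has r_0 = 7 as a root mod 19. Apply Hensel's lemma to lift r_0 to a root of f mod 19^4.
r_3 = 6942 (mod 130321)

Hensel: r_{i+1} = r_i − f(r_i)·(f′(r_i))^{-1} mod 19^{i+2}, f′(x) = 2x + 4. Iterate:
  r_0 = 7 (mod 19)
  r_1 = 83 (mod 361)
  r_2 = 83 (mod 6859)
  r_3 = 6942 (mod 130321)
Final: r = 6942 satisfies f(r) ≡ 0 mod 19^4.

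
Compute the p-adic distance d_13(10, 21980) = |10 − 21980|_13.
d_13(10, 21980) = 1/2197

Step 1 — x − y = 10 − 21980 = -21970. Step 2 — v_13(-21970) = 3 (factor: -21970 = −(13^3 · 10); the sign does not affect v_p). Step 3 — |x − y|_13 = 13^{-3} = 1/2197.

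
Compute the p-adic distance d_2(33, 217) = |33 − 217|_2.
d_2(33, 217) = 1/8

Step 1 — x − y = 33 − 217 = -184. Step 2 — v_2(-184) = 3 (factor: -184 = −(2^3 · 23); the sign does not affect v_p). Step 3 — |x − y|_2 = 2^{-3} = 1/8.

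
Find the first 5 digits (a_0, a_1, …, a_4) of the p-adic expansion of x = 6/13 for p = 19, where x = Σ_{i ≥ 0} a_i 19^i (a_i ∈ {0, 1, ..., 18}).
(a_0, …, a_4) = (18, 2, 13, 11, 14)

v_19(6/13) = 0 (numerator and denominator both coprime to 19), so x ∈ ℤ_19^×. Compute digits iteratively via a_i = x_i mod 19, x_{i+1} = (x_i − a_i)/19, with x_0 = x:
  x_0 = 6/13;  a_0 = 18;  x_1 = (x_0 − 18)/19 = -12/13
  x_1 = -12/13;  a_1 = 2;  x_2 = (x_1 − 2)/19 = -2/13
  x_2 = -2/13;  a_2 = 13;  x_3 = (x_2 − 13)/19 = -9/13
  x_3 = -9/13;  a_3 = 11;  x_4 = (x_3 − 11)/19 = -8/13
  x_4 = -8/13;  a_4 = 14;  x_5 = (x_4 − 14)/19 = -10/13
Digits: (18, 2, 13, 11, 14).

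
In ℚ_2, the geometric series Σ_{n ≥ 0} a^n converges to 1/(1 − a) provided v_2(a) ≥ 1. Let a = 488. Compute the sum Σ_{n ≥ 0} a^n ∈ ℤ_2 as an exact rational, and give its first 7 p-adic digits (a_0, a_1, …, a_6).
Σ a^n = 1/(1 − a) = -1/487;  first 7 digits = (1, 0, 0, 1, 0, 1, 0)

v_2(a) = 3 ≥ 1, so the series converges in ℤ_2 to 1/(1 − a) = 1/(1 − 488) = -1/487. Expand this rational in ℤ_2: compute digits iteratively via d_i = x_i mod 2, x_{i+1} = (x_i − d_i)/2. The first 7 digits are (1, 0, 0, 1, 0, 1, 0).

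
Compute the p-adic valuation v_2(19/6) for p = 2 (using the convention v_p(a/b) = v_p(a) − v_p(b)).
v_2(19/6) = -1

Factor powers of 2 from the numerator and denominator of the reduced fraction: 19 = 2^0 · 19 and 6 = 2^1 · 3. Apply v_p(a/b) = v_p(a) − v_p(b): v_2(19/6) = 0 − 1 = -1.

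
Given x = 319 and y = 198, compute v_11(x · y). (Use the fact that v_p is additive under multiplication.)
v_11(63162) = 2

v_p(x) = 1 (factor: 319 = 11^1 · 29); v_p(y) = 1 (factor: 198 = 11^1 · 18). Additivity: v_p(xy) = v_p(x) + v_p(y) = 1 + 1 = 2. (Direct check: xy = 63162 = 11^2 · (522).)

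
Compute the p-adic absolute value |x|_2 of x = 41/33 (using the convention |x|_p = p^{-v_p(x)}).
|41/33|_2 = 1

Step 1 — compute v_2(x) by factoring powers of 2 out of the numerator and denominator: v_2(41/33) = 0. Step 2 — apply |x|_p = p^{-v_p(x)} = 2^{0} = 1.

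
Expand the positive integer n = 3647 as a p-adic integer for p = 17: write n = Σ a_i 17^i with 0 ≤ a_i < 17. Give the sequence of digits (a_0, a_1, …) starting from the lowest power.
(a_0, a_1, …) = (9, 10, 12)

Repeated division by 17 gives the digits low-to-high: 3647 = 9 + 10·17^1 + 12·17^2. Digit sequence: (9, 10, 12).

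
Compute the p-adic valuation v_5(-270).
v_5(-270) = 1

v_5(n) is the largest exponent k such that 5^k divides n. Factor out: -270 = -5^1 · 54. (Sign doesn't affect v_p.) So v_5(-270) = 1.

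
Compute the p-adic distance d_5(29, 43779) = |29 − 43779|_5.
d_5(29, 43779) = 1/3125

Step 1 — x − y = 29 − 43779 = -43750. Step 2 — v_5(-43750) = 5 (factor: -43750 = −(5^5 · 14); the sign does not affect v_p). Step 3 — |x − y|_5 = 5^{-5} = 1/3125.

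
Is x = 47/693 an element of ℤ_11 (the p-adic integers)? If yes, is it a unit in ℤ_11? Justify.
x ∉ ℤ_11 (v_11(x) = -1 < 0)

ℤ_11 = {x ∈ ℚ_11 : v_11(x) ≥ 0} and ℤ_11^× = {x ∈ ℤ_11 : v_11(x) = 0}. Here v_11(47/693) = v_11(num) − v_11(den) = -1; compare against these criteria.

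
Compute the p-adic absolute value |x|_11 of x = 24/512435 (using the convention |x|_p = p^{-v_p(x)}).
|24/512435|_11 = 14641

Step 1 — compute v_11(x) by factoring powers of 11 out of the numerator and denominator: v_11(24/512435) = -4. Step 2 — apply |x|_p = p^{-v_p(x)} = 11^{4} = 14641.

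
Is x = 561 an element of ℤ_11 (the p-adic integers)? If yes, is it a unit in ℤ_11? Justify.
x ∈ ℤ_11 but not a unit; v_11(x) = 1 > 0

ℤ_11 = {x ∈ ℚ_11 : v_11(x) ≥ 0} and ℤ_11^× = {x ∈ ℤ_11 : v_11(x) = 0}. Here v_11(561) = v_11(num) − v_11(den) = 1; compare against these criteria.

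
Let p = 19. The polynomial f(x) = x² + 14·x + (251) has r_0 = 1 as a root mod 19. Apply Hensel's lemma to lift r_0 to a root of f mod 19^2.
r_1 = 210 (mod 361)

Hensel: r_{i+1} = r_i − f(r_i)·(f′(r_i))^{-1} mod 19^{i+2}, f′(x) = 2x + 14. Iterate:
  r_0 = 1 (mod 19)
  r_1 = 210 (mod 361)
Final: r = 210 satisfies f(r) ≡ 0 mod 19^2.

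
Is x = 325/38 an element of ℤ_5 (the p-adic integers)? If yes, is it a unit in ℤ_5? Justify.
x ∈ ℤ_5 but not a unit; v_5(x) = 2 > 0

ℤ_5 = {x ∈ ℚ_5 : v_5(x) ≥ 0} and ℤ_5^× = {x ∈ ℤ_5 : v_5(x) = 0}. Here v_5(325/38) = v_5(num) − v_5(den) = 2; compare against these criteria.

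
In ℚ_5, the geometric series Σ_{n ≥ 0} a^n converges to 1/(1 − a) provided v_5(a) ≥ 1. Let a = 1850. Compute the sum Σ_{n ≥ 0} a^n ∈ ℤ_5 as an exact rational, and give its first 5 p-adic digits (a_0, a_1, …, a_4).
Σ a^n = 1/(1 − a) = -1/1849;  first 5 digits = (1, 0, 4, 4, 3)

v_5(a) = 2 ≥ 1, so the series converges in ℤ_5 to 1/(1 − a) = 1/(1 − 1850) = -1/1849. Expand this rational in ℤ_5: compute digits iteratively via d_i = x_i mod 5, x_{i+1} = (x_i − d_i)/5. The first 5 digits are (1, 0, 4, 4, 3).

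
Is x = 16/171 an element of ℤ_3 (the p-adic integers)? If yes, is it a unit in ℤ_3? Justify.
x ∉ ℤ_3 (v_3(x) = -2 < 0)

ℤ_3 = {x ∈ ℚ_3 : v_3(x) ≥ 0} and ℤ_3^× = {x ∈ ℤ_3 : v_3(x) = 0}. Here v_3(16/171) = v_3(num) − v_3(den) = -2; compare against these criteria.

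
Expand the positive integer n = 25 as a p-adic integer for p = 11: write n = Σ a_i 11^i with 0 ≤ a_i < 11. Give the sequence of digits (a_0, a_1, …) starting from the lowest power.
(a_0, a_1, …) = (3, 2)

Repeated division by 11 gives the digits low-to-high: 25 = 3 + 2·11^1. Digit sequence: (3, 2).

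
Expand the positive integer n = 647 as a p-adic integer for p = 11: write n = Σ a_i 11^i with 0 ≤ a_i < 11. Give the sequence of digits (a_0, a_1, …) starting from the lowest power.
(a_0, a_1, …) = (9, 3, 5)

Repeated division by 11 gives the digits low-to-high: 647 = 9 + 3·11^1 + 5·11^2. Digit sequence: (9, 3, 5).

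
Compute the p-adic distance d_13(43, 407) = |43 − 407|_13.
d_13(43, 407) = 1/13

Step 1 — x − y = 43 − 407 = -364. Step 2 — v_13(-364) = 1 (factor: -364 = −(13^1 · 28); the sign does not affect v_p). Step 3 — |x − y|_13 = 13^{-1} = 1/13.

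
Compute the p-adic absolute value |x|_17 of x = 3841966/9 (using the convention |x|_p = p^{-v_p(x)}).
|3841966/9|_17 = 1/83521

Step 1 — compute v_17(x) by factoring powers of 17 out of the numerator and denominator: v_17(3841966/9) = 4. Step 2 — apply |x|_p = p^{-v_p(x)} = 17^{-4} = 1/83521.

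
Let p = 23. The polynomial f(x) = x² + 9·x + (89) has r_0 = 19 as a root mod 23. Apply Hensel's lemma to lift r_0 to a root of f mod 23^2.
r_1 = 456 (mod 529)

Hensel: r_{i+1} = r_i − f(r_i)·(f′(r_i))^{-1} mod 23^{i+2}, f′(x) = 2x + 9. Iterate:
  r_0 = 19 (mod 23)
  r_1 = 456 (mod 529)
Final: r = 456 satisfies f(r) ≡ 0 mod 23^2.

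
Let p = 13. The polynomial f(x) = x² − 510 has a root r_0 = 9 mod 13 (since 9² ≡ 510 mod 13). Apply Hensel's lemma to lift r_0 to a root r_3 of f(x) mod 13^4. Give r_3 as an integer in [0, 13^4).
r_3 = 737 (mod 28561)

Hensel's recurrence: r_{i+1} = r_i − f(r_i)·(f′(r_i))^{-1} mod 13^{i+2}, with f′(x) = 2x. Iterate:
  r_0 = 9 (mod 13)
  r_1 = 61 (mod 169)
  r_2 = 737 (mod 2197)
  r_3 = 737 (mod 28561)
Final: r_3 = 737, and one checks f(r_3) ≡ 0 mod 13^4.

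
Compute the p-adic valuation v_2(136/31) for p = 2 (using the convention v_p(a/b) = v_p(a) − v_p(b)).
v_2(136/31) = 3

Factor powers of 2 from the numerator and denominator of the reduced fraction: 136 = 2^3 · 17 and 31 = 2^0 · 31. Apply v_p(a/b) = v_p(a) − v_p(b): v_2(136/31) = 3 − 0 = 3.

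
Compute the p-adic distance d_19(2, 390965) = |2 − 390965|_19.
d_19(2, 390965) = 1/130321

Step 1 — x − y = 2 − 390965 = -390963. Step 2 — v_19(-390963) = 4 (factor: -390963 = −(19^4 · 3); the sign does not affect v_p). Step 3 — |x − y|_19 = 19^{-4} = 1/130321.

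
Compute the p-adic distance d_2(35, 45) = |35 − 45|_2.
d_2(35, 45) = 1/2

Step 1 — x − y = 35 − 45 = -10. Step 2 — v_2(-10) = 1 (factor: -10 = −(2^1 · 5); the sign does not affect v_p). Step 3 — |x − y|_2 = 2^{-1} = 1/2.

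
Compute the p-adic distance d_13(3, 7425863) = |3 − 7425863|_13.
d_13(3, 7425863) = 1/371293

Step 1 — x − y = 3 − 7425863 = -7425860. Step 2 — v_13(-7425860) = 5 (factor: -7425860 = −(13^5 · 20); the sign does not affect v_p). Step 3 — |x − y|_13 = 13^{-5} = 1/371293.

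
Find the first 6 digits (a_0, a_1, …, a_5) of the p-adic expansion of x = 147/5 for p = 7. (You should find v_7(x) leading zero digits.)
(a_0, …, a_5) = (0, 0, 2, 4, 5, 2)

v_7(147/5) = 2, so a_0 = ... = a_1 = 0. Factor out: x = 7^2 · u with u = 3/5 a unit in ℤ_7. Expand u iteratively via a_{v+i} = u_i mod 7, u_{i+1} = (u_i − a_{v+i})/7:
  u_0 = 3/5;  a_2 = 2;  u_1 = (u_0 − 2)/7 = -1/5
  u_1 = -1/5;  a_3 = 4;  u_2 = (u_1 − 4)/7 = -3/5
  u_2 = -3/5;  a_4 = 5;  u_3 = (u_2 − 5)/7 = -4/5
  u_3 = -4/5;  a_5 = 2;  u_4 = (u_3 − 2)/7 = -2/5
Digits: (0, 0, 2, 4, 5, 2).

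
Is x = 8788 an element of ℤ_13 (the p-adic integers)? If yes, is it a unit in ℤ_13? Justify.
x ∈ ℤ_13 but not a unit; v_13(x) = 3 > 0

ℤ_13 = {x ∈ ℚ_13 : v_13(x) ≥ 0} and ℤ_13^× = {x ∈ ℤ_13 : v_13(x) = 0}. Here v_13(8788) = v_13(num) − v_13(den) = 3; compare against these criteria.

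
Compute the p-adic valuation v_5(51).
v_5(51) = 0

v_5(n) is the largest exponent k such that 5^k divides n. Factor out: 51 = 5^0 · 51. (Sign doesn't affect v_p.) So v_5(51) = 0.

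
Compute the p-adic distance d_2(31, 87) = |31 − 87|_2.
d_2(31, 87) = 1/8

Step 1 — x − y = 31 − 87 = -56. Step 2 — v_2(-56) = 3 (factor: -56 = −(2^3 · 7); the sign does not affect v_p). Step 3 — |x − y|_2 = 2^{-3} = 1/8.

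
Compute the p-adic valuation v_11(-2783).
v_11(-2783) = 2

v_11(n) is the largest exponent k such that 11^k divides n. Factor out: -2783 = -11^2 · 23. (Sign doesn't affect v_p.) So v_11(-2783) = 2.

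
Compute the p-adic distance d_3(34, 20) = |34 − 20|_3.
d_3(34, 20) = 1

Step 1 — x − y = 34 − 20 = 14. Step 2 — v_3(14) = 0 (factor: 14 = (3^0 · 14); the sign does not affect v_p). Step 3 — |x − y|_3 = 3^{0} = 1.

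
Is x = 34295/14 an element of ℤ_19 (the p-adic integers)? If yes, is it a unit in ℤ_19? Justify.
x ∈ ℤ_19 but not a unit; v_19(x) = 3 > 0

ℤ_19 = {x ∈ ℚ_19 : v_19(x) ≥ 0} and ℤ_19^× = {x ∈ ℤ_19 : v_19(x) = 0}. Here v_19(34295/14) = v_19(num) − v_19(den) = 3; compare against these criteria.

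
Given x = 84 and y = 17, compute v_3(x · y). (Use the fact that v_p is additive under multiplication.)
v_3(1428) = 1

v_p(x) = 1 (factor: 84 = 3^1 · 28); v_p(y) = 0 (factor: 17 = 3^0 · 17). Additivity: v_p(xy) = v_p(x) + v_p(y) = 1 + 0 = 1. (Direct check: xy = 1428 = 3^1 · (476).)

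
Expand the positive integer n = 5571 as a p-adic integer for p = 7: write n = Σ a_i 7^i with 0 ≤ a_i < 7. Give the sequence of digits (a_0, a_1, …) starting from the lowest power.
(a_0, a_1, …) = (6, 4, 1, 2, 2)

Repeated division by 7 gives the digits low-to-high: 5571 = 6 + 4·7^1 + 1·7^2 + 2·7^3 + 2·7^4. Digit sequence: (6, 4, 1, 2, 2).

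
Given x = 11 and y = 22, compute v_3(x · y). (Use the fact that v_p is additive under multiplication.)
v_3(242) = 0

v_p(x) = 0 (factor: 11 = 3^0 · 11); v_p(y) = 0 (factor: 22 = 3^0 · 22). Additivity: v_p(xy) = v_p(x) + v_p(y) = 0 + 0 = 0. (Direct check: xy = 242 = 3^0 · (242).)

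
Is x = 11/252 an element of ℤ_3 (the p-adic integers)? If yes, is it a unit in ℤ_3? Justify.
x ∉ ℤ_3 (v_3(x) = -2 < 0)

ℤ_3 = {x ∈ ℚ_3 : v_3(x) ≥ 0} and ℤ_3^× = {x ∈ ℤ_3 : v_3(x) = 0}. Here v_3(11/252) = v_3(num) − v_3(den) = -2; compare against these criteria.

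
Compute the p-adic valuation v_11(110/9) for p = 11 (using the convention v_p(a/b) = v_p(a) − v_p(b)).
v_11(110/9) = 1

Factor powers of 11 from the numerator and denominator of the reduced fraction: 110 = 11^1 · 10 and 9 = 11^0 · 9. Apply v_p(a/b) = v_p(a) − v_p(b): v_11(110/9) = 1 − 0 = 1.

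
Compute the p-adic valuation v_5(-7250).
v_5(-7250) = 3

v_5(n) is the largest exponent k such that 5^k divides n. Factor out: -7250 = -5^3 · 58. (Sign doesn't affect v_p.) So v_5(-7250) = 3.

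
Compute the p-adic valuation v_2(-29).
v_2(-29) = 0

v_2(n) is the largest exponent k such that 2^k divides n. Factor out: -29 = -2^0 · 29. (Sign doesn't affect v_p.) So v_2(-29) = 0.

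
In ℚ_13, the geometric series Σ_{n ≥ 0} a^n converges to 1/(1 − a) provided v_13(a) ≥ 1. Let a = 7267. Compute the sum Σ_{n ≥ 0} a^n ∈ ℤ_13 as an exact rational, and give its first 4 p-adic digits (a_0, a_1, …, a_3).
Σ a^n = 1/(1 − a) = -1/7266;  first 4 digits = (1, 0, 4, 3)

v_13(a) = 2 ≥ 1, so the series converges in ℤ_13 to 1/(1 − a) = 1/(1 − 7267) = -1/7266. Expand this rational in ℤ_13: compute digits iteratively via d_i = x_i mod 13, x_{i+1} = (x_i − d_i)/13. The first 4 digits are (1, 0, 4, 3).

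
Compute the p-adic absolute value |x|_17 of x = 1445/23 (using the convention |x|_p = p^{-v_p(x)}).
|1445/23|_17 = 1/289

Step 1 — compute v_17(x) by factoring powers of 17 out of the numerator and denominator: v_17(1445/23) = 2. Step 2 — apply |x|_p = p^{-v_p(x)} = 17^{-2} = 1/289.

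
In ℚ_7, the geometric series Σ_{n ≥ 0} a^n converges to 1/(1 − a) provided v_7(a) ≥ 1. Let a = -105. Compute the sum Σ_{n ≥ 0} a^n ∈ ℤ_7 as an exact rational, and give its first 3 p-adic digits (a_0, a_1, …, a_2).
Σ a^n = 1/(1 − a) = 1/106;  first 3 digits = (1, 6, 5)

v_7(a) = 1 ≥ 1, so the series converges in ℤ_7 to 1/(1 − a) = 1/(1 − (-105)) = 1/106. Expand this rational in ℤ_7: compute digits iteratively via d_i = x_i mod 7, x_{i+1} = (x_i − d_i)/7. The first 3 digits are (1, 6, 5).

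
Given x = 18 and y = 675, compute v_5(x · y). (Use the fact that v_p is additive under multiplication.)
v_5(12150) = 2

v_p(x) = 0 (factor: 18 = 5^0 · 18); v_p(y) = 2 (factor: 675 = 5^2 · 27). Additivity: v_p(xy) = v_p(x) + v_p(y) = 0 + 2 = 2. (Direct check: xy = 12150 = 5^2 · (486).)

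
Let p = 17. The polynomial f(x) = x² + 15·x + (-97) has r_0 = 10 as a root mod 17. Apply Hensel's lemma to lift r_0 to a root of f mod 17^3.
r_2 = 1302 (mod 4913)

Hensel: r_{i+1} = r_i − f(r_i)·(f′(r_i))^{-1} mod 17^{i+2}, f′(x) = 2x + 15. Iterate:
  r_0 = 10 (mod 17)
  r_1 = 146 (mod 289)
  r_2 = 1302 (mod 4913)
Final: r = 1302 satisfies f(r) ≡ 0 mod 17^3.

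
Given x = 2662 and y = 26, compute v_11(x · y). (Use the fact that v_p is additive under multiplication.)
v_11(69212) = 3

v_p(x) = 3 (factor: 2662 = 11^3 · 2); v_p(y) = 0 (factor: 26 = 11^0 · 26). Additivity: v_p(xy) = v_p(x) + v_p(y) = 3 + 0 = 3. (Direct check: xy = 69212 = 11^3 · (52).)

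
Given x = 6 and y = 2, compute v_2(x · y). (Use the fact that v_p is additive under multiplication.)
v_2(12) = 2

v_p(x) = 1 (factor: 6 = 2^1 · 3); v_p(y) = 1 (factor: 2 = 2^1 · 1). Additivity: v_p(xy) = v_p(x) + v_p(y) = 1 + 1 = 2. (Direct check: xy = 12 = 2^2 · (3).)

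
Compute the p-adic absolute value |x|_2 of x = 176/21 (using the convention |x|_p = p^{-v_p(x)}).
|176/21|_2 = 1/16

Step 1 — compute v_2(x) by factoring powers of 2 out of the numerator and denominator: v_2(176/21) = 4. Step 2 — apply |x|_p = p^{-v_p(x)} = 2^{-4} = 1/16.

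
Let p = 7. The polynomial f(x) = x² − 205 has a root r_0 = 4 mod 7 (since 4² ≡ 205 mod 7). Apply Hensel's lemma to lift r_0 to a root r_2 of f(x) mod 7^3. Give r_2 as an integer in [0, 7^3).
r_2 = 193 (mod 343)

Hensel's recurrence: r_{i+1} = r_i − f(r_i)·(f′(r_i))^{-1} mod 7^{i+2}, with f′(x) = 2x. Iterate:
  r_0 = 4 (mod 7)
  r_1 = 46 (mod 49)
  r_2 = 193 (mod 343)
Final: r_2 = 193, and one checks f(r_2) ≡ 0 mod 7^3.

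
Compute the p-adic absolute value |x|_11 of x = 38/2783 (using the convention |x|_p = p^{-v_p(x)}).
|38/2783|_11 = 121

Step 1 — compute v_11(x) by factoring powers of 11 out of the numerator and denominator: v_11(38/2783) = -2. Step 2 — apply |x|_p = p^{-v_p(x)} = 11^{2} = 121.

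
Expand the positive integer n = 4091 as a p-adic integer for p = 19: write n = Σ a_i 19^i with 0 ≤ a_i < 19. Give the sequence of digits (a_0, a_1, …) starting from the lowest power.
(a_0, a_1, …) = (6, 6, 11)

Repeated division by 19 gives the digits low-to-high: 4091 = 6 + 6·19^1 + 11·19^2. Digit sequence: (6, 6, 11).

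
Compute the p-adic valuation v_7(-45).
v_7(-45) = 0

v_7(n) is the largest exponent k such that 7^k divides n. Factor out: -45 = -7^0 · 45. (Sign doesn't affect v_p.) So v_7(-45) = 0.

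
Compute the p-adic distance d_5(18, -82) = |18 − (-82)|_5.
d_5(18, -82) = 1/25

Step 1 — x − y = 18 − (-82) = 100. Step 2 — v_5(100) = 2 (factor: 100 = (5^2 · 4); the sign does not affect v_p). Step 3 — |x − y|_5 = 5^{-2} = 1/25.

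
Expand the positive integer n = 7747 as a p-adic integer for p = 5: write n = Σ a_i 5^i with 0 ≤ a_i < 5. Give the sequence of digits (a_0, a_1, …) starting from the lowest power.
(a_0, a_1, …) = (2, 4, 4, 1, 2, 2)

Repeated division by 5 gives the digits low-to-high: 7747 = 2 + 4·5^1 + 4·5^2 + 1·5^3 + 2·5^4 + 2·5^5. Digit sequence: (2, 4, 4, 1, 2, 2).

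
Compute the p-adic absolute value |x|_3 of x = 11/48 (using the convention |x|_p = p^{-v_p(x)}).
|11/48|_3 = 3

Step 1 — compute v_3(x) by factoring powers of 3 out of the numerator and denominator: v_3(11/48) = -1. Step 2 — apply |x|_p = p^{-v_p(x)} = 3^{1} = 3.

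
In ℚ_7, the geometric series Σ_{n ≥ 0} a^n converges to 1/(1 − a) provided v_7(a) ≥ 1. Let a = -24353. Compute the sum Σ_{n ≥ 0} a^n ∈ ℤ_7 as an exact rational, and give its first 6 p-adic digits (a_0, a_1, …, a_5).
Σ a^n = 1/(1 − a) = 1/24354;  first 6 digits = (1, 0, 0, 6, 3, 5)

v_7(a) = 3 ≥ 1, so the series converges in ℤ_7 to 1/(1 − a) = 1/(1 − (-24353)) = 1/24354. Expand this rational in ℤ_7: compute digits iteratively via d_i = x_i mod 7, x_{i+1} = (x_i − d_i)/7. The first 6 digits are (1, 0, 0, 6, 3, 5).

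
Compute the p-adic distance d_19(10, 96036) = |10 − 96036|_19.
d_19(10, 96036) = 1/6859

Step 1 — x − y = 10 − 96036 = -96026. Step 2 — v_19(-96026) = 3 (factor: -96026 = −(19^3 · 14); the sign does not affect v_p). Step 3 — |x − y|_19 = 19^{-3} = 1/6859.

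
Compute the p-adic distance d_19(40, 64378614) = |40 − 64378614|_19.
d_19(40, 64378614) = 1/2476099

Step 1 — x − y = 40 − 64378614 = -64378574. Step 2 — v_19(-64378574) = 5 (factor: -64378574 = −(19^5 · 26); the sign does not affect v_p). Step 3 — |x − y|_19 = 19^{-5} = 1/2476099.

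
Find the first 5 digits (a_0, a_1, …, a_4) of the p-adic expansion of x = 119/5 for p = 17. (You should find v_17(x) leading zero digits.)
(a_0, …, a_4) = (0, 15, 6, 3, 10)

v_17(119/5) = 1, so a_0 = ... = a_0 = 0. Factor out: x = 17^1 · u with u = 7/5 a unit in ℤ_17. Expand u iteratively via a_{v+i} = u_i mod 17, u_{i+1} = (u_i − a_{v+i})/17:
  u_0 = 7/5;  a_1 = 15;  u_1 = (u_0 − 15)/17 = -4/5
  u_1 = -4/5;  a_2 = 6;  u_2 = (u_1 − 6)/17 = -2/5
  u_2 = -2/5;  a_3 = 3;  u_3 = (u_2 − 3)/17 = -1/5
  u_3 = -1/5;  a_4 = 10;  u_4 = (u_3 − 10)/17 = -3/5
Digits: (0, 15, 6, 3, 10).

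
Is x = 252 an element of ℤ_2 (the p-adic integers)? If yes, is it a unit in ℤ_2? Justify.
x ∈ ℤ_2 but not a unit; v_2(x) = 2 > 0

ℤ_2 = {x ∈ ℚ_2 : v_2(x) ≥ 0} and ℤ_2^× = {x ∈ ℤ_2 : v_2(x) = 0}. Here v_2(252) = v_2(num) − v_2(den) = 2; compare against these criteria.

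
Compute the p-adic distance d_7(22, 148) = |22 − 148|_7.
d_7(22, 148) = 1/7

Step 1 — x − y = 22 − 148 = -126. Step 2 — v_7(-126) = 1 (factor: -126 = −(7^1 · 18); the sign does not affect v_p). Step 3 — |x − y|_7 = 7^{-1} = 1/7.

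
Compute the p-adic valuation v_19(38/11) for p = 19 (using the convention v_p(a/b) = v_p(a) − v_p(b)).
v_19(38/11) = 1

Factor powers of 19 from the numerator and denominator of the reduced fraction: 38 = 19^1 · 2 and 11 = 19^0 · 11. Apply v_p(a/b) = v_p(a) − v_p(b): v_19(38/11) = 1 − 0 = 1.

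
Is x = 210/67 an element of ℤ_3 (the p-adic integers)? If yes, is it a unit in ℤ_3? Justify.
x ∈ ℤ_3 but not a unit; v_3(x) = 1 > 0

ℤ_3 = {x ∈ ℚ_3 : v_3(x) ≥ 0} and ℤ_3^× = {x ∈ ℤ_3 : v_3(x) = 0}. Here v_3(210/67) = v_3(num) − v_3(den) = 1; compare against these criteria.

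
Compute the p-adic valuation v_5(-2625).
v_5(-2625) = 3

v_5(n) is the largest exponent k such that 5^k divides n. Factor out: -2625 = -5^3 · 21. (Sign doesn't affect v_p.) So v_5(-2625) = 3.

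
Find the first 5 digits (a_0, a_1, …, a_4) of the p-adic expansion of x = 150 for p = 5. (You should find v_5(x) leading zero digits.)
(a_0, …, a_4) = (0, 0, 1, 1, 0)

v_5(150) = 2, so a_0 = ... = a_1 = 0. Factor out: x = 5^2 · u with u = 6 a unit in ℤ_5. Expand u iteratively via a_{v+i} = u_i mod 5, u_{i+1} = (u_i − a_{v+i})/5:
  u_0 = 6;  a_2 = 1;  u_1 = (u_0 − 1)/5 = 1
  u_1 = 1;  a_3 = 1;  u_2 = (u_1 − 1)/5 = 0
  u_2 = 0;  a_4 = 0;  u_3 = (u_2 − 0)/5 = 0
Digits: (0, 0, 1, 1, 0).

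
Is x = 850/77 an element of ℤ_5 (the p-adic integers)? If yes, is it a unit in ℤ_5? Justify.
x ∈ ℤ_5 but not a unit; v_5(x) = 2 > 0

ℤ_5 = {x ∈ ℚ_5 : v_5(x) ≥ 0} and ℤ_5^× = {x ∈ ℤ_5 : v_5(x) = 0}. Here v_5(850/77) = v_5(num) − v_5(den) = 2; compare against these criteria.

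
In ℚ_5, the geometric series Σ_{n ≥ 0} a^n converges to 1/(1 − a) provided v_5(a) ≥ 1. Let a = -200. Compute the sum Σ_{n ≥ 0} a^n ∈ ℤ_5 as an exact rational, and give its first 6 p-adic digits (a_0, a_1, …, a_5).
Σ a^n = 1/(1 − a) = 1/201;  first 6 digits = (1, 0, 2, 3, 3, 2)

v_5(a) = 2 ≥ 1, so the series converges in ℤ_5 to 1/(1 − a) = 1/(1 − (-200)) = 1/201. Expand this rational in ℤ_5: compute digits iteratively via d_i = x_i mod 5, x_{i+1} = (x_i − d_i)/5. The first 6 digits are (1, 0, 2, 3, 3, 2).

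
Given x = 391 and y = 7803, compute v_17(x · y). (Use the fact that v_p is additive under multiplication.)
v_17(3050973) = 3

v_p(x) = 1 (factor: 391 = 17^1 · 23); v_p(y) = 2 (factor: 7803 = 17^2 · 27). Additivity: v_p(xy) = v_p(x) + v_p(y) = 1 + 2 = 3. (Direct check: xy = 3050973 = 17^3 · (621).)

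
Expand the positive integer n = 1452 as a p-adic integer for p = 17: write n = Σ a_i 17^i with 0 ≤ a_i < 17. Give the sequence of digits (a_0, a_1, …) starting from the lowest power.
(a_0, a_1, …) = (7, 0, 5)

Repeated division by 17 gives the digits low-to-high: 1452 = 7 + 5·17^2. Digit sequence: (7, 0, 5).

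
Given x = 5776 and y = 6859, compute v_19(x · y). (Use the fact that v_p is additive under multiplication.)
v_19(39617584) = 5

v_p(x) = 2 (factor: 5776 = 19^2 · 16); v_p(y) = 3 (factor: 6859 = 19^3 · 1). Additivity: v_p(xy) = v_p(x) + v_p(y) = 2 + 3 = 5. (Direct check: xy = 39617584 = 19^5 · (16).)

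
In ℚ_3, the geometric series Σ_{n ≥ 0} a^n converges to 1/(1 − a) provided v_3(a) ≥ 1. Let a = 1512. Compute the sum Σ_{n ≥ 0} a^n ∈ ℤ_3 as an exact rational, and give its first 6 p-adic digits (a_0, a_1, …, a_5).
Σ a^n = 1/(1 − a) = -1/1511;  first 6 digits = (1, 0, 0, 2, 0, 0)

v_3(a) = 3 ≥ 1, so the series converges in ℤ_3 to 1/(1 − a) = 1/(1 − 1512) = -1/1511. Expand this rational in ℤ_3: compute digits iteratively via d_i = x_i mod 3, x_{i+1} = (x_i − d_i)/3. The first 6 digits are (1, 0, 0, 2, 0, 0).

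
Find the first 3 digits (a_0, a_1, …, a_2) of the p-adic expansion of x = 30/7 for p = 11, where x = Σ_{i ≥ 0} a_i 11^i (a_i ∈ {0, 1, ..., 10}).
(a_0, …, a_2) = (9, 9, 7)

v_11(30/7) = 0 (numerator and denominator both coprime to 11), so x ∈ ℤ_11^×. Compute digits iteratively via a_i = x_i mod 11, x_{i+1} = (x_i − a_i)/11, with x_0 = x:
  x_0 = 30/7;  a_0 = 9;  x_1 = (x_0 − 9)/11 = -3/7
  x_1 = -3/7;  a_1 = 9;  x_2 = (x_1 − 9)/11 = -6/7
  x_2 = -6/7;  a_2 = 7;  x_3 = (x_2 − 7)/11 = -5/7
Digits: (9, 9, 7).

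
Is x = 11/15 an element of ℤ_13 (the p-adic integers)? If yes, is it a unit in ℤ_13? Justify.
x ∈ ℤ_13^× (unit); v_13(x) = 0

ℤ_13 = {x ∈ ℚ_13 : v_13(x) ≥ 0} and ℤ_13^× = {x ∈ ℤ_13 : v_13(x) = 0}. Here v_13(11/15) = v_13(num) − v_13(den) = 0; compare against these criteria.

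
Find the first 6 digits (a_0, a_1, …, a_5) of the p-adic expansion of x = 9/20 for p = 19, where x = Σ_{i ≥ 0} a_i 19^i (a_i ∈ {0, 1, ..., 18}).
(a_0, …, a_5) = (9, 10, 8, 10, 8, 10)

v_19(9/20) = 0 (numerator and denominator both coprime to 19), so x ∈ ℤ_19^×. Compute digits iteratively via a_i = x_i mod 19, x_{i+1} = (x_i − a_i)/19, with x_0 = x:
  x_0 = 9/20;  a_0 = 9;  x_1 = (x_0 − 9)/19 = -9/20
  x_1 = -9/20;  a_1 = 10;  x_2 = (x_1 − 10)/19 = -11/20
  x_2 = -11/20;  a_2 = 8;  x_3 = (x_2 − 8)/19 = -9/20
  x_3 = -9/20;  a_3 = 10;  x_4 = (x_3 − 10)/19 = -11/20
  x_4 = -11/20;  a_4 = 8;  x_5 = (x_4 − 8)/19 = -9/20
  x_5 = -9/20;  a_5 = 10;  x_6 = (x_5 − 10)/19 = -11/20
Digits: (9, 10, 8, 10, 8, 10).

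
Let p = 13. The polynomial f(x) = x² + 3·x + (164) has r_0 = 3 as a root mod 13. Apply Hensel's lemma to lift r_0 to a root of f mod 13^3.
r_2 = 302 (mod 2197)

Hensel: r_{i+1} = r_i − f(r_i)·(f′(r_i))^{-1} mod 13^{i+2}, f′(x) = 2x + 3. Iterate:
  r_0 = 3 (mod 13)
  r_1 = 133 (mod 169)
  r_2 = 302 (mod 2197)
Final: r = 302 satisfies f(r) ≡ 0 mod 13^3.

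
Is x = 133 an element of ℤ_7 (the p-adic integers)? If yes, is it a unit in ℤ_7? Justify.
x ∈ ℤ_7 but not a unit; v_7(x) = 1 > 0

ℤ_7 = {x ∈ ℚ_7 : v_7(x) ≥ 0} and ℤ_7^× = {x ∈ ℤ_7 : v_7(x) = 0}. Here v_7(133) = v_7(num) − v_7(den) = 1; compare against these criteria.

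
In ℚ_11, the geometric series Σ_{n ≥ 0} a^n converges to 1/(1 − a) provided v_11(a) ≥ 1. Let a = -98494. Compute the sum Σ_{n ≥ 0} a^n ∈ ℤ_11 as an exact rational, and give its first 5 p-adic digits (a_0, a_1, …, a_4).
Σ a^n = 1/(1 − a) = 1/98495;  first 5 digits = (1, 0, 0, 3, 4)

v_11(a) = 3 ≥ 1, so the series converges in ℤ_11 to 1/(1 − a) = 1/(1 − (-98494)) = 1/98495. Expand this rational in ℤ_11: compute digits iteratively via d_i = x_i mod 11, x_{i+1} = (x_i − d_i)/11. The first 5 digits are (1, 0, 0, 3, 4).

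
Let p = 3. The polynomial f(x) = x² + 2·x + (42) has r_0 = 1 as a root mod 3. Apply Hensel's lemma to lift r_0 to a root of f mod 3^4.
r_3 = 10 (mod 81)

Hensel: r_{i+1} = r_i − f(r_i)·(f′(r_i))^{-1} mod 3^{i+2}, f′(x) = 2x + 2. Iterate:
  r_0 = 1 (mod 3)
  r_1 = 1 (mod 9)
  r_2 = 10 (mod 27)
  r_3 = 10 (mod 81)
Final: r = 10 satisfies f(r) ≡ 0 mod 3^4.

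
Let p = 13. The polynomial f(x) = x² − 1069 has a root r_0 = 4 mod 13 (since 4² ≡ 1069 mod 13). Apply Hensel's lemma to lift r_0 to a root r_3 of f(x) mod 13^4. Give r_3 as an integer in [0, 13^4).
r_3 = 5269 (mod 28561)

Hensel's recurrence: r_{i+1} = r_i − f(r_i)·(f′(r_i))^{-1} mod 13^{i+2}, with f′(x) = 2x. Iterate:
  r_0 = 4 (mod 13)
  r_1 = 30 (mod 169)
  r_2 = 875 (mod 2197)
  r_3 = 5269 (mod 28561)
Final: r_3 = 5269, and one checks f(r_3) ≡ 0 mod 13^4.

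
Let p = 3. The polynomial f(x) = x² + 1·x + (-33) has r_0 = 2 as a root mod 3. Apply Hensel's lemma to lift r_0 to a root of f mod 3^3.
r_2 = 2 (mod 27)

Hensel: r_{i+1} = r_i − f(r_i)·(f′(r_i))^{-1} mod 3^{i+2}, f′(x) = 2x + 1. Iterate:
  r_0 = 2 (mod 3)
  r_1 = 2 (mod 9)
  r_2 = 2 (mod 27)
Final: r = 2 satisfies f(r) ≡ 0 mod 3^3.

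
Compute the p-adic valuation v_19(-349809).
v_19(-349809) = 3

v_19(n) is the largest exponent k such that 19^k divides n. Factor out: -349809 = -19^3 · 51. (Sign doesn't affect v_p.) So v_19(-349809) = 3.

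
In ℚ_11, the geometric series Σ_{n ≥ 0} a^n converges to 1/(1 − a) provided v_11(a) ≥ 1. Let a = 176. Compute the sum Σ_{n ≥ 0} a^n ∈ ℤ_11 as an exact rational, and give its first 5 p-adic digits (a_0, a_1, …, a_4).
Σ a^n = 1/(1 − a) = -1/175;  first 5 digits = (1, 5, 4, 5, 9)

v_11(a) = 1 ≥ 1, so the series converges in ℤ_11 to 1/(1 − a) = 1/(1 − 176) = -1/175. Expand this rational in ℤ_11: compute digits iteratively via d_i = x_i mod 11, x_{i+1} = (x_i − d_i)/11. The first 5 digits are (1, 5, 4, 5, 9).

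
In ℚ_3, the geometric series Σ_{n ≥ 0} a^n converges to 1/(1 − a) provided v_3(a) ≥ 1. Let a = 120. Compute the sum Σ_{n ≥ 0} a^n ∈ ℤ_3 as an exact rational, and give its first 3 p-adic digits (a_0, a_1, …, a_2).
Σ a^n = 1/(1 − a) = -1/119;  first 3 digits = (1, 1, 2)

v_3(a) = 1 ≥ 1, so the series converges in ℤ_3 to 1/(1 − a) = 1/(1 − 120) = -1/119. Expand this rational in ℤ_3: compute digits iteratively via d_i = x_i mod 3, x_{i+1} = (x_i − d_i)/3. The first 3 digits are (1, 1, 2).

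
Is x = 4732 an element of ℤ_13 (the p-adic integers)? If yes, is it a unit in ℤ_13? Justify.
x ∈ ℤ_13 but not a unit; v_13(x) = 2 > 0

ℤ_13 = {x ∈ ℚ_13 : v_13(x) ≥ 0} and ℤ_13^× = {x ∈ ℤ_13 : v_13(x) = 0}. Here v_13(4732) = v_13(num) − v_13(den) = 2; compare against these criteria.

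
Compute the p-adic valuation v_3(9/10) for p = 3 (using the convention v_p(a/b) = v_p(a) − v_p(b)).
v_3(9/10) = 2

Factor powers of 3 from the numerator and denominator of the reduced fraction: 9 = 3^2 · 1 and 10 = 3^0 · 10. Apply v_p(a/b) = v_p(a) − v_p(b): v_3(9/10) = 2 − 0 = 2.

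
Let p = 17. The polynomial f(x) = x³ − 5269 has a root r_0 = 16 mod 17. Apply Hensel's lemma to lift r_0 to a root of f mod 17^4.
r_3 = 68322 (mod 83521)

Hensel: r_{i+1} = r_i − f(r_i)/f′(r_i) mod 17^{i+2}, where f′(x) = 3x². Iterate:
  r_0 = 16 (mod 17)
  r_1 = 118 (mod 289)
  r_2 = 4453 (mod 4913)
  r_3 = 68322 (mod 83521)
Final: r = 68322 with f(r) ≡ 0 mod 17^4.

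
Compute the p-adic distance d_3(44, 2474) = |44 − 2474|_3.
d_3(44, 2474) = 1/243

Step 1 — x − y = 44 − 2474 = -2430. Step 2 — v_3(-2430) = 5 (factor: -2430 = −(3^5 · 10); the sign does not affect v_p). Step 3 — |x − y|_3 = 3^{-5} = 1/243.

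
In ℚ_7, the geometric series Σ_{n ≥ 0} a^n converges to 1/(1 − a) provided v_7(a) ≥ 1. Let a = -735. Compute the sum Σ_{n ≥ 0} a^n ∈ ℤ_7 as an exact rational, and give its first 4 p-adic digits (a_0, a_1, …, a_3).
Σ a^n = 1/(1 − a) = 1/736;  first 4 digits = (1, 0, 6, 4)

v_7(a) = 2 ≥ 1, so the series converges in ℤ_7 to 1/(1 − a) = 1/(1 − (-735)) = 1/736. Expand this rational in ℤ_7: compute digits iteratively via d_i = x_i mod 7, x_{i+1} = (x_i − d_i)/7. The first 4 digits are (1, 0, 6, 4).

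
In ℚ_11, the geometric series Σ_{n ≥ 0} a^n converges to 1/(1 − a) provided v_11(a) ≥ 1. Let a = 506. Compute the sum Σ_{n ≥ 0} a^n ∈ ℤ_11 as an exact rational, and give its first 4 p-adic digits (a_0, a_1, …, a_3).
Σ a^n = 1/(1 − a) = -1/505;  first 4 digits = (1, 2, 8, 2)

v_11(a) = 1 ≥ 1, so the series converges in ℤ_11 to 1/(1 − a) = 1/(1 − 506) = -1/505. Expand this rational in ℤ_11: compute digits iteratively via d_i = x_i mod 11, x_{i+1} = (x_i − d_i)/11. The first 4 digits are (1, 2, 8, 2).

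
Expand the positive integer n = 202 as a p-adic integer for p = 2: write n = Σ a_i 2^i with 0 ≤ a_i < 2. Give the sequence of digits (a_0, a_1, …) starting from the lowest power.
(a_0, a_1, …) = (0, 1, 0, 1, 0, 0, 1, 1)

Repeated division by 2 gives the digits low-to-high: 202 = 1·2^1 + 1·2^3 + 1·2^6 + 1·2^7. Digit sequence: (0, 1, 0, 1, 0, 0, 1, 1).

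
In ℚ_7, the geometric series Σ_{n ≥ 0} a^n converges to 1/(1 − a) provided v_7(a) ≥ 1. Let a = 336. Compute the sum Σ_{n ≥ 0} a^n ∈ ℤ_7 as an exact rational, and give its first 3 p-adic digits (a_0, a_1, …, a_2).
Σ a^n = 1/(1 − a) = -1/335;  first 3 digits = (1, 6, 0)

v_7(a) = 1 ≥ 1, so the series converges in ℤ_7 to 1/(1 − a) = 1/(1 − 336) = -1/335. Expand this rational in ℤ_7: compute digits iteratively via d_i = x_i mod 7, x_{i+1} = (x_i − d_i)/7. The first 3 digits are (1, 6, 0).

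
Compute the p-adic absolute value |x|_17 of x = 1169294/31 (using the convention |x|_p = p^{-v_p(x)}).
|1169294/31|_17 = 1/83521

Step 1 — compute v_17(x) by factoring powers of 17 out of the numerator and denominator: v_17(1169294/31) = 4. Step 2 — apply |x|_p = p^{-v_p(x)} = 17^{-4} = 1/83521.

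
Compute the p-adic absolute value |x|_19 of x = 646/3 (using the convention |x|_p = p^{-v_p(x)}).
|646/3|_19 = 1/19

Step 1 — compute v_19(x) by factoring powers of 19 out of the numerator and denominator: v_19(646/3) = 1. Step 2 — apply |x|_p = p^{-v_p(x)} = 19^{-1} = 1/19.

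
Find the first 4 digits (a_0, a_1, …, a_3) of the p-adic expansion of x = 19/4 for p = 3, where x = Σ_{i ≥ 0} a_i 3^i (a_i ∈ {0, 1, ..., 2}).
(a_0, …, a_3) = (1, 2, 2, 0)

v_3(19/4) = 0 (numerator and denominator both coprime to 3), so x ∈ ℤ_3^×. Compute digits iteratively via a_i = x_i mod 3, x_{i+1} = (x_i − a_i)/3, with x_0 = x:
  x_0 = 19/4;  a_0 = 1;  x_1 = (x_0 − 1)/3 = 5/4
  x_1 = 5/4;  a_1 = 2;  x_2 = (x_1 − 2)/3 = -1/4
  x_2 = -1/4;  a_2 = 2;  x_3 = (x_2 − 2)/3 = -3/4
  x_3 = -3/4;  a_3 = 0;  x_4 = (x_3 − 0)/3 = -1/4
Digits: (1, 2, 2, 0).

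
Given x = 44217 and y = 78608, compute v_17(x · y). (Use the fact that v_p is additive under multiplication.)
v_17(3475809936) = 6

v_p(x) = 3 (factor: 44217 = 17^3 · 9); v_p(y) = 3 (factor: 78608 = 17^3 · 16). Additivity: v_p(xy) = v_p(x) + v_p(y) = 3 + 3 = 6. (Direct check: xy = 3475809936 = 17^6 · (144).)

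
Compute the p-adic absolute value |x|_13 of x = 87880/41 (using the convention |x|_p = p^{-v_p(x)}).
|87880/41|_13 = 1/2197

Step 1 — compute v_13(x) by factoring powers of 13 out of the numerator and denominator: v_13(87880/41) = 3. Step 2 — apply |x|_p = p^{-v_p(x)} = 13^{-3} = 1/2197.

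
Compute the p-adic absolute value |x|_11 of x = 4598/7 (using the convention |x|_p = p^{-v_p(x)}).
|4598/7|_11 = 1/121

Step 1 — compute v_11(x) by factoring powers of 11 out of the numerator and denominator: v_11(4598/7) = 2. Step 2 — apply |x|_p = p^{-v_p(x)} = 11^{-2} = 1/121.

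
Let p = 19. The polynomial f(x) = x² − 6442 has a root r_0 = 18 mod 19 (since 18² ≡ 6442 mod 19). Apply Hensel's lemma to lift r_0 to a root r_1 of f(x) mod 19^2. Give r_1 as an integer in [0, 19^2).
r_1 = 208 (mod 361)

Hensel's recurrence: r_{i+1} = r_i − f(r_i)·(f′(r_i))^{-1} mod 19^{i+2}, with f′(x) = 2x. Iterate:
  r_0 = 18 (mod 19)
  r_1 = 208 (mod 361)
Final: r_1 = 208, and one checks f(r_1) ≡ 0 mod 19^2.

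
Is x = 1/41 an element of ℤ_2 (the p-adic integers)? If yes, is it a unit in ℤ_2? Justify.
x ∈ ℤ_2^× (unit); v_2(x) = 0

ℤ_2 = {x ∈ ℚ_2 : v_2(x) ≥ 0} and ℤ_2^× = {x ∈ ℤ_2 : v_2(x) = 0}. Here v_2(1/41) = v_2(num) − v_2(den) = 0; compare against these criteria.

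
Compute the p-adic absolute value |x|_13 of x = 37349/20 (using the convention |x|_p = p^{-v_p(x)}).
|37349/20|_13 = 1/2197

Step 1 — compute v_13(x) by factoring powers of 13 out of the numerator and denominator: v_13(37349/20) = 3. Step 2 — apply |x|_p = p^{-v_p(x)} = 13^{-3} = 1/2197.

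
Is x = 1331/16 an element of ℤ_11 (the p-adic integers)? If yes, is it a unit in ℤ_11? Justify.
x ∈ ℤ_11 but not a unit; v_11(x) = 3 > 0

ℤ_11 = {x ∈ ℚ_11 : v_11(x) ≥ 0} and ℤ_11^× = {x ∈ ℤ_11 : v_11(x) = 0}. Here v_11(1331/16) = v_11(num) − v_11(den) = 3; compare against these criteria.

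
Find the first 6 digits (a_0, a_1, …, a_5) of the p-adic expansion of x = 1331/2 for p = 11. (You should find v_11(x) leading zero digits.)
(a_0, …, a_5) = (0, 0, 0, 6, 5, 5)

v_11(1331/2) = 3, so a_0 = ... = a_2 = 0. Factor out: x = 11^3 · u with u = 1/2 a unit in ℤ_11. Expand u iteratively via a_{v+i} = u_i mod 11, u_{i+1} = (u_i − a_{v+i})/11:
  u_0 = 1/2;  a_3 = 6;  u_1 = (u_0 − 6)/11 = -1/2
  u_1 = -1/2;  a_4 = 5;  u_2 = (u_1 − 5)/11 = -1/2
  u_2 = -1/2;  a_5 = 5;  u_3 = (u_2 − 5)/11 = -1/2
Digits: (0, 0, 0, 6, 5, 5).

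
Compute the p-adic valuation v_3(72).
v_3(72) = 2

v_3(n) is the largest exponent k such that 3^k divides n. Factor out: 72 = 3^2 · 8. (Sign doesn't affect v_p.) So v_3(72) = 2.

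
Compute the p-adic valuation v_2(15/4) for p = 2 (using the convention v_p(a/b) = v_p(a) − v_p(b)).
v_2(15/4) = -2

Factor powers of 2 from the numerator and denominator of the reduced fraction: 15 = 2^0 · 15 and 4 = 2^2 · 1. Apply v_p(a/b) = v_p(a) − v_p(b): v_2(15/4) = 0 − 2 = -2.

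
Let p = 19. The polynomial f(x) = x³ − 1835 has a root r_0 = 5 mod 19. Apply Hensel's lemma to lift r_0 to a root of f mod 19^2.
r_1 = 100 (mod 361)

Hensel: r_{i+1} = r_i − f(r_i)/f′(r_i) mod 19^{i+2}, where f′(x) = 3x². Iterate:
  r_0 = 5 (mod 19)
  r_1 = 100 (mod 361)
Final: r = 100 with f(r) ≡ 0 mod 19^2.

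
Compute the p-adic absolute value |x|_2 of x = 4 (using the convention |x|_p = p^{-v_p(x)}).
|4|_2 = 1/4

Step 1 — compute v_2(x) by factoring powers of 2 out of the numerator and denominator: v_2(4) = 2. Step 2 — apply |x|_p = p^{-v_p(x)} = 2^{-2} = 1/4.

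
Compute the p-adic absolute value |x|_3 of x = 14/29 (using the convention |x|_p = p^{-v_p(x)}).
|14/29|_3 = 1

Step 1 — compute v_3(x) by factoring powers of 3 out of the numerator and denominator: v_3(14/29) = 0. Step 2 — apply |x|_p = p^{-v_p(x)} = 3^{0} = 1.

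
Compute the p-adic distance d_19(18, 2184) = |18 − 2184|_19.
d_19(18, 2184) = 1/361

Step 1 — x − y = 18 − 2184 = -2166. Step 2 — v_19(-2166) = 2 (factor: -2166 = −(19^2 · 6); the sign does not affect v_p). Step 3 — |x − y|_19 = 19^{-2} = 1/361.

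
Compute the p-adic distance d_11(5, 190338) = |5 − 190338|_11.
d_11(5, 190338) = 1/14641

Step 1 — x − y = 5 − 190338 = -190333. Step 2 — v_11(-190333) = 4 (factor: -190333 = −(11^4 · 13); the sign does not affect v_p). Step 3 — |x − y|_11 = 11^{-4} = 1/14641.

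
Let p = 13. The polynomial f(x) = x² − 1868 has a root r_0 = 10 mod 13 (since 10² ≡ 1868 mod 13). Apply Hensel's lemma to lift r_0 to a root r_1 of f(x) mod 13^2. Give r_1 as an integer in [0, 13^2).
r_1 = 166 (mod 169)

Hensel's recurrence: r_{i+1} = r_i − f(r_i)·(f′(r_i))^{-1} mod 13^{i+2}, with f′(x) = 2x. Iterate:
  r_0 = 10 (mod 13)
  r_1 = 166 (mod 169)
Final: r_1 = 166, and one checks f(r_1) ≡ 0 mod 13^2.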